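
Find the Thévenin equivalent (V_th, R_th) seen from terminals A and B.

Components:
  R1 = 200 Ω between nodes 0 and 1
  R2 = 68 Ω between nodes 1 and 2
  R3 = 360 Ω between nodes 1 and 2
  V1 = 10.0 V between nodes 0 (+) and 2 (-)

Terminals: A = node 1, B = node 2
Step 1 — V_th is the open-circuit voltage V_A - V_B (nothing connected across the terminals).
Nodal analysis, taking node 2 as the 0 V reference.
Source V1 fixes V_0 = 10 V.
KCL at each unknown node (sum of currents leaving = 0; resistances in Ω):
  Node 1: (V_1 - 10)/200 + (V_1 - 0)/68 + (V_1 - 0)/360 = 0
Collecting terms: 0.02248 × V_1 = 0.05  =>  V_1 = 2.224 V
V_th = V_1 - V_2 = 2.224 - 0 = 2.224 V
Step 2 — R_th: zero the source — replace V1 by a short circuit (node 2 merges into node 0) — and find the resistance seen between A (node 1) and B (node 0).
Reduce the network between node 1 (A) and node 0 (B) by series/parallel combination:
  Rp1 = R1 ‖ R2 ‖ R3 (parallel, all between nodes 0 and 1) = 1/(1/200 + 1/68 + 1/360) = 44.48 Ω
R_th = 44.48 Ω

Final answer: V_th = 2.224 V, R_th = 44.48 Ω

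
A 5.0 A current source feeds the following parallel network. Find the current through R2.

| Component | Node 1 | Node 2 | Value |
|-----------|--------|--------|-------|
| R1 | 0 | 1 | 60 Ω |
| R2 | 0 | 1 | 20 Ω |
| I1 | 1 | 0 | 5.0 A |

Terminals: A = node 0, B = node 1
All resistors sit directly between nodes 0 and 1, so they are in parallel and share one voltage V; the full source current 5 A splits among them.
1/R_par = 1/60 + 1/20 = 0.06667 S  =>  R_par = 15 Ω
V = I × R_par = 5 × 15 = 75 V
I_R2 = V/R2 = 75/20 = 3.75 A

Final answer: 3.75 A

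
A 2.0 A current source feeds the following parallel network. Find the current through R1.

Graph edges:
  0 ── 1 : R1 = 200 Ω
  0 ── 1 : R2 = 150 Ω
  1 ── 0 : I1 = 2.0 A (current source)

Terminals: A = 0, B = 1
All resistors sit directly between nodes 0 and 1, so they are in parallel and share one voltage V; the full source current 2 A splits among them.
1/R_par = 1/200 + 1/150 = 0.01167 S  =>  R_par = 85.71 Ω
V = I × R_par = 2 × 85.71 = 171.4 V
I_R1 = V/R1 = 171.4/200 = 0.8571 A

Final answer: 0.8571 A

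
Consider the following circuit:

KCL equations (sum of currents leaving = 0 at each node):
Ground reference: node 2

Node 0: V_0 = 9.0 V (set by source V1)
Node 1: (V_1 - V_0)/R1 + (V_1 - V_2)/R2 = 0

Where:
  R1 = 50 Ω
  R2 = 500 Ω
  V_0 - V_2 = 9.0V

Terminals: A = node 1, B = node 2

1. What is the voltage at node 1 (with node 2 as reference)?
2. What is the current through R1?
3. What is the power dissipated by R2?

Nodal analysis, taking node 2 as the 0 V reference.
Source V1 fixes V_0 = 9 V.
KCL at each unknown node (sum of currents leaving = 0; resistances in Ω):
  Node 1: (V_1 - 9)/50 + (V_1 - 0)/500 = 0
Collecting terms: 0.022 × V_1 = 0.18  =>  V_1 = 8.182 V
Part 1:
  Read off the nodal solution: V_1 = 8.182 V
Part 2:
  I_R1 = (V_0 - V_1)/R1 = (9 - 8.182)/50 = 0.01636 A
  Magnitude: I_R1 = 0.01636 A
Part 3:
  I_R2 = (V_1 - V_2)/R2 = (8.182 - 0)/500 = 0.01636 A
  P_R2 = I_R2² × R2 = (0.01636)² × 500 = 0.1339 W

Final answers:
1. V_1 = 8.182 V
2. I_R1 = 0.01636 A
3. P_R2 = 0.1339 W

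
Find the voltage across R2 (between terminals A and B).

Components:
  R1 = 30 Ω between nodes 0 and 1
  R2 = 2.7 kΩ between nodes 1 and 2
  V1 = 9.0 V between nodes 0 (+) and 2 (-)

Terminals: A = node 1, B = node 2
R1 and R2 are in series across V1 (node 0 → node 1 → node 2), and the output A–B is taken across R2, so this is a voltage divider.
Series current: I = V1/(R1 + R2) = 9/(30 + 2700) = 9/2730 = 0.003297 A
V_R2 = I × R2 = V1 × R2/(R1 + R2) = 9 × 2700/2730 = 8.901 V

Final answer: 8.901 V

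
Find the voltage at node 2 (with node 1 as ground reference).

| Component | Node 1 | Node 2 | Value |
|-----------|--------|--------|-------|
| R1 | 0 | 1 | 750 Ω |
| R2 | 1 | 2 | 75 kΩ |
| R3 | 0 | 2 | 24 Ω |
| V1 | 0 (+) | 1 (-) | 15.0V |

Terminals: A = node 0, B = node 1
Nodal analysis, taking node 1 as the 0 V reference.
Source V1 fixes V_0 = 15 V.
KCL at each unknown node (sum of currents leaving = 0; resistances in Ω):
  Node 2: (V_2 - 0)/75000 + (V_2 - 15)/24 = 0
Collecting terms: 0.04168 × V_2 = 0.625  =>  V_2 = 15 V
The requested potential is V_2 = 15 V.

Final answer: V_2 = 15 V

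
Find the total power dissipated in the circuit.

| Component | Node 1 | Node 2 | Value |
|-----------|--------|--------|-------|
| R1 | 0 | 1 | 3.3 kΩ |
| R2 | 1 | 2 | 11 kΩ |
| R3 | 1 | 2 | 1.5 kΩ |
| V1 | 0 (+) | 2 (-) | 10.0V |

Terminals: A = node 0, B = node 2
Nodal analysis, taking node 2 as the 0 V reference.
Source V1 fixes V_0 = 10 V.
KCL at each unknown node (sum of currents leaving = 0; resistances in Ω):
  Node 1: (V_1 - 10)/3300 + (V_1 - 0)/11000 + (V_1 - 0)/1500 = 0
Collecting terms: 0.001061 × V_1 = 0.00303  =>  V_1 = 2.857 V
Power in each resistor, P = (ΔV)²/R:
  P_R1 = (10 - 2.857)²/3300 = 0.01546 W
  P_R2 = (2.857 - 0)²/11000 = 0.0007421 W
  P_R3 = (2.857 - 0)²/1500 = 0.005442 W
P_total = P_R1 + P_R2 + P_R3 = 0.02165 W

Final answer: 0.02165 W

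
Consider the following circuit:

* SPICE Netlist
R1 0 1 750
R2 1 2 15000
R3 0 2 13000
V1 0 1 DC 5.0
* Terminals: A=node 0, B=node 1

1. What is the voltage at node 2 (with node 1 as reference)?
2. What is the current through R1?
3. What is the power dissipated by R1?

Nodal analysis, taking node 1 as the 0 V reference.
Source V1 fixes V_0 = 5 V.
KCL at each unknown node (sum of currents leaving = 0; resistances in Ω):
  Node 2: (V_2 - 0)/15000 + (V_2 - 5)/13000 = 0
Collecting terms: 0.0001436 × V_2 = 0.0003846  =>  V_2 = 2.679 V
Part 1:
  Read off the nodal solution: V_2 = 2.679 V
Part 2:
  I_R1 = (V_0 - V_1)/R1 = (5 - 0)/750 = 0.006667 A
  Magnitude: I_R1 = 0.006667 A
Part 3:
  I_R1 = (V_0 - V_1)/R1 = (5 - 0)/750 = 0.006667 A
  P_R1 = I_R1² × R1 = (0.006667)² × 750 = 0.03333 W

Final answers:
1. V_2 = 2.679 V
2. I_R1 = 0.006667 A
3. P_R1 = 0.03333 W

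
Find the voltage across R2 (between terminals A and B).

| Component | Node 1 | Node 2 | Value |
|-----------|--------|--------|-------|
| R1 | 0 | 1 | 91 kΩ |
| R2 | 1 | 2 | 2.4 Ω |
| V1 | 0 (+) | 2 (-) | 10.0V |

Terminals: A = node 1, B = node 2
R1 and R2 are in series across V1 (node 0 → node 1 → node 2), and the output A–B is taken across R2, so this is a voltage divider.
Series current: I = V1/(R1 + R2) = 10/(91000 + 2.4) = 10/91000 = 0.0001099 A
V_R2 = I × R2 = V1 × R2/(R1 + R2) = 10 × 2.4/91000 = 0.0002637 V

Final answer: 0.0002637 V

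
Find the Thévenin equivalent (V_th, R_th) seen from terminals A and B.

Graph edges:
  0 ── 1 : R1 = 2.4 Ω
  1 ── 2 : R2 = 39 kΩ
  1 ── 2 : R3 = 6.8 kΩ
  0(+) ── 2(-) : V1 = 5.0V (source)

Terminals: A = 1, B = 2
Step 1 — V_th is the open-circuit voltage V_A - V_B (nothing connected across the terminals).
Nodal analysis, taking node 2 as the 0 V reference.
Source V1 fixes V_0 = 5 V.
KCL at each unknown node (sum of currents leaving = 0; resistances in Ω):
  Node 1: (V_1 - 5)/2.4 + (V_1 - 0)/39000 + (V_1 - 0)/6800 = 0
Collecting terms: 0.4168 × V_1 = 2.083  =>  V_1 = 4.998 V
V_th = V_1 - V_2 = 4.998 - 0 = 4.998 V
Step 2 — R_th: zero the source — replace V1 by a short circuit (node 2 merges into node 0) — and find the resistance seen between A (node 1) and B (node 0).
Reduce the network between node 1 (A) and node 0 (B) by series/parallel combination:
  Rp1 = R1 ‖ R2 ‖ R3 (parallel, all between nodes 0 and 1) = 1/(1/2.4 + 1/39000 + 1/6800) = 2.399 Ω
R_th = 2.399 Ω

Final answer: V_th = 4.998 V, R_th = 2.399 Ω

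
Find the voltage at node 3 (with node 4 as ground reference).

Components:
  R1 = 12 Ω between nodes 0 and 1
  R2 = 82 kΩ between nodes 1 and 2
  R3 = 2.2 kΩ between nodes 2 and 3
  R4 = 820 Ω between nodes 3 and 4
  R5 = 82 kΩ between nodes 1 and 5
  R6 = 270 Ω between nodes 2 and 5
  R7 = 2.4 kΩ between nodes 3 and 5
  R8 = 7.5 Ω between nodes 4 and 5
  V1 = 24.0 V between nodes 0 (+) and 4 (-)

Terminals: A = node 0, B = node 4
Nodal analysis, taking node 4 as the 0 V reference.
Source V1 fixes V_0 = 24 V.
KCL at each unknown node (sum of currents leaving = 0; resistances in Ω):
  Node 1: (V_1 - 24)/12 + (V_1 - V_2)/82000 + (V_1 - V_5)/82000 = 0
  Node 2: (V_2 - V_1)/82000 + (V_2 - V_3)/2200 + (V_2 - V_5)/270 = 0
  Node 3: (V_3 - V_2)/2200 + (V_3 - 0)/820 + (V_3 - V_5)/2400 = 0
  Node 5: (V_5 - V_1)/82000 + (V_5 - V_2)/270 + (V_5 - V_3)/2400 + (V_5 - 0)/7.5 = 0
Collecting terms (coefficients in siemens):
  0.08336·V_1 - 0.0000122·V_2 - 0.0000122·V_5 = 2
  0.00417·V_2 - 0.0000122·V_1 - 0.0004545·V_3 - 0.003704·V_5 = 0
  0.002091·V_3 - 0.0004545·V_2 - 0.0004167·V_5 = 0
  0.1375·V_5 - 0.0000122·V_1 - 0.003704·V_2 - 0.0004167·V_3 = 0
Solving these 4 simultaneous equations (Gaussian elimination) gives:
  V_1 = 23.99 V, V_2 = 0.0758 V, V_3 = 0.01732 V, V_5 = 0.004223 V
The requested potential is V_3 = 0.01732 V.

Final answer: V_3 = 0.01732 V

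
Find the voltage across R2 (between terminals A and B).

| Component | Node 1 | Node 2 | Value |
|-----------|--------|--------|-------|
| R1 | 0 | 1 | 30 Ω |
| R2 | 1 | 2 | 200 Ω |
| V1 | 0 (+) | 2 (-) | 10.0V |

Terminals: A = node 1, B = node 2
R1 and R2 are in series across V1 (node 0 → node 1 → node 2), and the output A–B is taken across R2, so this is a voltage divider.
Series current: I = V1/(R1 + R2) = 10/(30 + 200) = 10/230 = 0.04348 A
V_R2 = I × R2 = V1 × R2/(R1 + R2) = 10 × 200/230 = 8.696 V

Final answer: 8.696 V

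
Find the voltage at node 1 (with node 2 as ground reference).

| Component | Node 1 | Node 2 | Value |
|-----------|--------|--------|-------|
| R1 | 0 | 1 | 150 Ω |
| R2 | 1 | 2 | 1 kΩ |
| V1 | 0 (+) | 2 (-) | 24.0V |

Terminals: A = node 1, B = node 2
Nodal analysis, taking node 2 as the 0 V reference.
Source V1 fixes V_0 = 24 V.
KCL at each unknown node (sum of currents leaving = 0; resistances in Ω):
  Node 1: (V_1 - 24)/150 + (V_1 - 0)/1000 = 0
Collecting terms: 0.007667 × V_1 = 0.16  =>  V_1 = 20.87 V
The requested potential is V_1 = 20.87 V.

Final answer: V_1 = 20.87 V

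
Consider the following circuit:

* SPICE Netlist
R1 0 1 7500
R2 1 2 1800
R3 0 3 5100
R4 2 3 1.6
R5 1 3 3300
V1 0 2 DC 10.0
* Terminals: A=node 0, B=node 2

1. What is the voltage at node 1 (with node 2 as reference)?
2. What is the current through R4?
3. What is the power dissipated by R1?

Nodal analysis, taking node 2 as the 0 V reference.
Source V1 fixes V_0 = 10 V.
KCL at each unknown node (sum of currents leaving = 0; resistances in Ω):
  Node 1: (V_1 - 10)/7500 + (V_1 - 0)/1800 + (V_1 - V_3)/3300 = 0
  Node 3: (V_3 - 10)/5100 + (V_3 - 0)/1.6 + (V_3 - V_1)/3300 = 0
Collecting terms (coefficients in siemens):
  0.0009919·V_1 - 0.000303·V_3 = 0.001333
  0.6255·V_3 - 0.000303·V_1 = 0.001961
Determinant D = (0.0009919)(0.6255) - (-0.000303)(-0.000303) = 0.0006204
V_1 = [(0.001333)(0.6255) - (-0.000303)(0.001961)]/D = 1.345 V
V_3 = [(0.0009919)(0.001961) - (0.001333)(-0.000303)]/D = 0.003787 V
Part 1:
  Read off the nodal solution: V_1 = 1.345 V
Part 2:
  I_R4 = (V_2 - V_3)/R4 = (0 - 0.003787)/1.6 = -0.002367 A
  Magnitude: I_R4 = 0.002367 A
Part 3:
  I_R1 = (V_0 - V_1)/R1 = (10 - 1.345)/7500 = 0.001154 A
  P_R1 = I_R1² × R1 = (0.001154)² × 7500 = 0.009987 W

Final answers:
1. V_1 = 1.345 V
2. I_R4 = 0.002367 A
3. P_R1 = 0.009987 W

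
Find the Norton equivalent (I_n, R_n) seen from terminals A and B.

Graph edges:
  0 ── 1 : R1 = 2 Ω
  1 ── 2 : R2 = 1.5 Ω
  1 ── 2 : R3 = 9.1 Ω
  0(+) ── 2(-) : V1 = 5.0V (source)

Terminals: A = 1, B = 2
Find the Thévenin equivalent first; then I_n = V_th/R_th and R_n = R_th.
Step 1 — V_th is the open-circuit voltage V_A - V_B (nothing connected across the terminals).
Nodal analysis, taking node 2 as the 0 V reference.
Source V1 fixes V_0 = 5 V.
KCL at each unknown node (sum of currents leaving = 0; resistances in Ω):
  Node 1: (V_1 - 5)/2 + (V_1 - 0)/1.5 + (V_1 - 0)/9.1 = 0
Collecting terms: 1.277 × V_1 = 2.5  =>  V_1 = 1.958 V
V_th = V_1 - V_2 = 1.958 - 0 = 1.958 V
Step 2 — R_th: zero the source — replace V1 by a short circuit (node 2 merges into node 0) — and find the resistance seen between A (node 1) and B (node 0).
Reduce the network between node 1 (A) and node 0 (B) by series/parallel combination:
  Rp1 = R1 ‖ R2 ‖ R3 (parallel, all between nodes 0 and 1) = 1/(1/2 + 1/1.5 + 1/9.1) = 0.7834 Ω
R_th = 0.7834 Ω
I_n = V_th/R_th = 1.958/0.7834 = 2.5 A, and R_n = R_th = 0.7834 Ω

Final answer: I_n = 2.5 A, R_n = 0.7834 Ω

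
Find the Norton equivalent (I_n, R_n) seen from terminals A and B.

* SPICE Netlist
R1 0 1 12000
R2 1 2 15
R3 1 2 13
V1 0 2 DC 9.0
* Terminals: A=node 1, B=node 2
Find the Thévenin equivalent first; then I_n = V_th/R_th and R_n = R_th.
Step 1 — V_th is the open-circuit voltage V_A - V_B (nothing connected across the terminals).
Nodal analysis, taking node 2 as the 0 V reference.
Source V1 fixes V_0 = 9 V.
KCL at each unknown node (sum of currents leaving = 0; resistances in Ω):
  Node 1: (V_1 - 9)/12000 + (V_1 - 0)/15 + (V_1 - 0)/13 = 0
Collecting terms: 0.1437 × V_1 = 0.00075  =>  V_1 = 0.00522 V
V_th = V_1 - V_2 = 0.00522 - 0 = 0.00522 V
Step 2 — R_th: zero the source — replace V1 by a short circuit (node 2 merges into node 0) — and find the resistance seen between A (node 1) and B (node 0).
Reduce the network between node 1 (A) and node 0 (B) by series/parallel combination:
  Rp1 = R1 ‖ R2 ‖ R3 (parallel, all between nodes 0 and 1) = 1/(1/12000 + 1/15 + 1/13) = 6.96 Ω
R_th = 6.96 Ω
I_n = V_th/R_th = 0.00522/6.96 = 0.00075 A, and R_n = R_th = 6.96 Ω

Final answer: I_n = 0.00075 A, R_n = 6.96 Ω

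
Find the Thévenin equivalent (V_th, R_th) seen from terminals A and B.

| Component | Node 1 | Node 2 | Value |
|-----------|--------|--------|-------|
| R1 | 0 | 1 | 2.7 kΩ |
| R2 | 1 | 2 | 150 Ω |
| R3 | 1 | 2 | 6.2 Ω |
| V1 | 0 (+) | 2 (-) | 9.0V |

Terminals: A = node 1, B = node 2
Step 1 — V_th is the open-circuit voltage V_A - V_B (nothing connected across the terminals).
Nodal analysis, taking node 2 as the 0 V reference.
Source V1 fixes V_0 = 9 V.
KCL at each unknown node (sum of currents leaving = 0; resistances in Ω):
  Node 1: (V_1 - 9)/2700 + (V_1 - 0)/150 + (V_1 - 0)/6.2 = 0
Collecting terms: 0.1683 × V_1 = 0.003333  =>  V_1 = 0.0198 V
V_th = V_1 - V_2 = 0.0198 - 0 = 0.0198 V
Step 2 — R_th: zero the source — replace V1 by a short circuit (node 2 merges into node 0) — and find the resistance seen between A (node 1) and B (node 0).
Reduce the network between node 1 (A) and node 0 (B) by series/parallel combination:
  Rp1 = R1 ‖ R2 ‖ R3 (parallel, all between nodes 0 and 1) = 1/(1/2700 + 1/150 + 1/6.2) = 5.941 Ω
R_th = 5.941 Ω

Final answer: V_th = 0.0198 V, R_th = 5.941 Ω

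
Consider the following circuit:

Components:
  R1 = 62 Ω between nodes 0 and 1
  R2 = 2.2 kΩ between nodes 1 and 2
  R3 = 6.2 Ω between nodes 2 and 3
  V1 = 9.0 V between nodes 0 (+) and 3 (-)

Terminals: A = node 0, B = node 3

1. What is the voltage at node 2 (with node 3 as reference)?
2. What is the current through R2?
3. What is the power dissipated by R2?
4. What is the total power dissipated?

Nodal analysis, taking node 3 as the 0 V reference.
Source V1 fixes V_0 = 9 V.
KCL at each unknown node (sum of currents leaving = 0; resistances in Ω):
  Node 1: (V_1 - 9)/62 + (V_1 - V_2)/2200 = 0
  Node 2: (V_2 - V_1)/2200 + (V_2 - 0)/6.2 = 0
Collecting terms (coefficients in siemens):
  0.01658·V_1 - 0.0004545·V_2 = 0.1452
  0.1617·V_2 - 0.0004545·V_1 = 0
Determinant D = (0.01658)(0.1617) - (-0.0004545)(-0.0004545) = 0.002682
V_1 = [(0.1452)(0.1617) - (-0.0004545)(0)]/D = 8.754 V
V_2 = [(0.01658)(0) - (0.1452)(-0.0004545)]/D = 0.0246 V
Part 1:
  Read off the nodal solution: V_2 = 0.0246 V
Part 2:
  I_R2 = (V_1 - V_2)/R2 = (8.754 - 0.0246)/2200 = 0.003968 A
  Magnitude: I_R2 = 0.003968 A
Part 3:
  I_R2 = (V_1 - V_2)/R2 = (8.754 - 0.0246)/2200 = 0.003968 A
  P_R2 = I_R2² × R2 = (0.003968)² × 2200 = 0.03464 W
Part 4:
  Power in each resistor, P = (ΔV)²/R:
    P_R1 = (9 - 8.754)²/62 = 0.0009761 W
    P_R2 = (8.754 - 0.0246)²/2200 = 0.03464 W
    P_R3 = (0.0246 - 0)²/6.2 = 0.00009761 W
  P_total = P_R1 + P_R2 + P_R3 = 0.03571 W

Final answers:
1. V_2 = 0.0246 V
2. I_R2 = 0.003968 A
3. P_R2 = 0.03464 W
4. P_total = 0.03571 W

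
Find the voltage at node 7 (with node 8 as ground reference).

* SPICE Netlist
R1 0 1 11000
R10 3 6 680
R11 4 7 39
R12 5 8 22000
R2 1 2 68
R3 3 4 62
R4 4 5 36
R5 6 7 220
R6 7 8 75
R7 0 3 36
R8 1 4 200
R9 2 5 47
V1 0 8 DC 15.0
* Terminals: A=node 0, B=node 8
Nodal analysis, taking node 8 as the 0 V reference.
Source V1 fixes V_0 = 15 V.
KCL at each unknown node (sum of currents leaving = 0; resistances in Ω):
  Node 1: (V_1 - 15)/11000 + (V_1 - V_2)/68 + (V_1 - V_4)/200 = 0
  Node 2: (V_2 - V_1)/68 + (V_2 - V_5)/47 = 0
  Node 3: (V_3 - V_4)/62 + (V_3 - 15)/36 + (V_3 - V_6)/680 = 0
  Node 4: (V_4 - V_3)/62 + (V_4 - V_5)/36 + (V_4 - V_1)/200 + (V_4 - V_7)/39 = 0
  Node 5: (V_5 - V_4)/36 + (V_5 - V_2)/47 + (V_5 - 0)/22000 = 0
  Node 6: (V_6 - V_7)/220 + (V_6 - V_3)/680 = 0
  Node 7: (V_7 - V_6)/220 + (V_7 - 0)/75 + (V_7 - V_4)/39 = 0
Collecting terms (coefficients in siemens):
  0.0198·V_1 - 0.01471·V_2 - 0.005·V_4 = 0.001364
  0.03598·V_2 - 0.01471·V_1 - 0.02128·V_5 = 0
  0.04538·V_3 - 0.01613·V_4 - 0.001471·V_6 = 0.4167
  0.07455·V_4 - 0.005·V_1 - 0.01613·V_3 - 0.02778·V_5 - 0.02564·V_7 = 0
  0.0491·V_5 - 0.02128·V_2 - 0.02778·V_4 = 0
  0.006016·V_6 - 0.001471·V_3 - 0.004545·V_7 = 0
  0.04352·V_7 - 0.02564·V_4 - 0.004545·V_6 = 0
Solving these 7 simultaneous equations (Gaussian elimination) gives:
  V_1 = 8.239 V, V_2 = 8.212 V, V_3 = 12.33 V, V_4 = 8.194 V
  V_5 = 8.194 V, V_6 = 7.232 V, V_7 = 5.583 V
The requested potential is V_7 = 5.583 V.

Final answer: V_7 = 5.583 V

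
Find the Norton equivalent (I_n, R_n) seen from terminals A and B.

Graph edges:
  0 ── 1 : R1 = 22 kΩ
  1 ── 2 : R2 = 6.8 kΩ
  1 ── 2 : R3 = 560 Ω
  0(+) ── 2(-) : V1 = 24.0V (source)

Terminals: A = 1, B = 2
Find the Thévenin equivalent first; then I_n = V_th/R_th and R_n = R_th.
Step 1 — V_th is the open-circuit voltage V_A - V_B (nothing connected across the terminals).
Nodal analysis, taking node 2 as the 0 V reference.
Source V1 fixes V_0 = 24 V.
KCL at each unknown node (sum of currents leaving = 0; resistances in Ω):
  Node 1: (V_1 - 24)/22000 + (V_1 - 0)/6800 + (V_1 - 0)/560 = 0
Collecting terms: 0.001978 × V_1 = 0.001091  =>  V_1 = 0.5515 V
V_th = V_1 - V_2 = 0.5515 - 0 = 0.5515 V
Step 2 — R_th: zero the source — replace V1 by a short circuit (node 2 merges into node 0) — and find the resistance seen between A (node 1) and B (node 0).
Reduce the network between node 1 (A) and node 0 (B) by series/parallel combination:
  Rp1 = R1 ‖ R2 ‖ R3 (parallel, all between nodes 0 and 1) = 1/(1/22000 + 1/6800 + 1/560) = 505.5 Ω
R_th = 505.5 Ω
I_n = V_th/R_th = 0.5515/505.5 = 0.001091 A, and R_n = R_th = 505.5 Ω

Final answer: I_n = 0.001091 A, R_n = 505.5 Ω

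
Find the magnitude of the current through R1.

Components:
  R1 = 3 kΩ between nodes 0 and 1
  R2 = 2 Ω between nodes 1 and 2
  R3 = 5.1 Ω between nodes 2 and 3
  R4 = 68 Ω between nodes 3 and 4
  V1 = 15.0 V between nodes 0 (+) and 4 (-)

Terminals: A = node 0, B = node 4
Nodal analysis, taking node 4 as the 0 V reference.
Source V1 fixes V_0 = 15 V.
KCL at each unknown node (sum of currents leaving = 0; resistances in Ω):
  Node 1: (V_1 - 15)/3000 + (V_1 - V_2)/2 = 0
  Node 2: (V_2 - V_1)/2 + (V_2 - V_3)/5.1 = 0
  Node 3: (V_3 - V_2)/5.1 + (V_3 - 0)/68 = 0
Collecting terms (coefficients in siemens):
  0.5003·V_1 - 0.5·V_2 = 0.005
  0.6961·V_2 - 0.5·V_1 - 0.1961·V_3 = 0
  0.2108·V_3 - 0.1961·V_2 = 0
Solving these 3 simultaneous equations (Gaussian elimination) gives:
  V_1 = 0.3663 V, V_2 = 0.3566 V, V_3 = 0.3317 V
I_R1 = (V_0 - V_1)/R1 = (15 - 0.3663)/3000 = 0.004878 A
|I_R1| = 0.004878 A

Final answer: |I_R1| = 0.004878 A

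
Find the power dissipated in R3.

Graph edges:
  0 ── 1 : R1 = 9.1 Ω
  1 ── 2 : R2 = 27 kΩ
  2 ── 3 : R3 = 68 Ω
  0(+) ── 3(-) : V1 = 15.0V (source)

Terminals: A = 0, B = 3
Nodal analysis, taking node 3 as the 0 V reference.
Source V1 fixes V_0 = 15 V.
KCL at each unknown node (sum of currents leaving = 0; resistances in Ω):
  Node 1: (V_1 - 15)/9.1 + (V_1 - V_2)/27000 = 0
  Node 2: (V_2 - V_1)/27000 + (V_2 - 0)/68 = 0
Collecting terms (coefficients in siemens):
  0.1099·V_1 - 0.00003704·V_2 = 1.648
  0.01474·V_2 - 0.00003704·V_1 = 0
Determinant D = (0.1099)(0.01474) - (-0.00003704)(-0.00003704) = 0.001621
V_1 = [(1.648)(0.01474) - (-0.00003704)(0)]/D = 14.99 V
V_2 = [(0.1099)(0) - (1.648)(-0.00003704)]/D = 0.03767 V
I_R3 = (V_2 - V_3)/R3 = (0.03767 - 0)/68 = 0.000554 A
P_R3 = I_R3² × R3 = (0.000554)² × 68 = 0.00002087 W

Final answer: 2.087e-05 W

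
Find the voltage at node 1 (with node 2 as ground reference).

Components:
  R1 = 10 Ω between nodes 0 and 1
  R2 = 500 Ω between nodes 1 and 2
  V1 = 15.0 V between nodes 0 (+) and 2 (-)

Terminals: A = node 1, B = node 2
Nodal analysis, taking node 2 as the 0 V reference.
Source V1 fixes V_0 = 15 V.
KCL at each unknown node (sum of currents leaving = 0; resistances in Ω):
  Node 1: (V_1 - 15)/10 + (V_1 - 0)/500 = 0
Collecting terms: 0.102 × V_1 = 1.5  =>  V_1 = 14.71 V
The requested potential is V_1 = 14.71 V.

Final answer: V_1 = 14.71 V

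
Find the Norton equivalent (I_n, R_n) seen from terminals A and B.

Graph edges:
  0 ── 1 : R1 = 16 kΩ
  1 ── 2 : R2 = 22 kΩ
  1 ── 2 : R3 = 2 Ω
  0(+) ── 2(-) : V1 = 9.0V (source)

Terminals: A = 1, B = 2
Find the Thévenin equivalent first; then I_n = V_th/R_th and R_n = R_th.
Step 1 — V_th is the open-circuit voltage V_A - V_B (nothing connected across the terminals).
Nodal analysis, taking node 2 as the 0 V reference.
Source V1 fixes V_0 = 9 V.
KCL at each unknown node (sum of currents leaving = 0; resistances in Ω):
  Node 1: (V_1 - 9)/16000 + (V_1 - 0)/22000 + (V_1 - 0)/2 = 0
Collecting terms: 0.5001 × V_1 = 0.0005625  =>  V_1 = 0.001125 V
V_th = V_1 - V_2 = 0.001125 - 0 = 0.001125 V
Step 2 — R_th: zero the source — replace V1 by a short circuit (node 2 merges into node 0) — and find the resistance seen between A (node 1) and B (node 0).
Reduce the network between node 1 (A) and node 0 (B) by series/parallel combination:
  Rp1 = R1 ‖ R2 ‖ R3 (parallel, all between nodes 0 and 1) = 1/(1/16000 + 1/22000 + 1/2) = 2 Ω
R_th = 2 Ω
I_n = V_th/R_th = 0.001125/2 = 0.0005625 A, and R_n = R_th = 2 Ω

Final answer: I_n = 0.0005625 A, R_n = 2 Ω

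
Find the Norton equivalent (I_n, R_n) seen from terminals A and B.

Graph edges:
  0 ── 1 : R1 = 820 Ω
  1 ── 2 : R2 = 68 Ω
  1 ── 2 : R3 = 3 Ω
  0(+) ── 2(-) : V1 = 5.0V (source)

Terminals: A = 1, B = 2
Find the Thévenin equivalent first; then I_n = V_th/R_th and R_n = R_th.
Step 1 — V_th is the open-circuit voltage V_A - V_B (nothing connected across the terminals).
Nodal analysis, taking node 2 as the 0 V reference.
Source V1 fixes V_0 = 5 V.
KCL at each unknown node (sum of currents leaving = 0; resistances in Ω):
  Node 1: (V_1 - 5)/820 + (V_1 - 0)/68 + (V_1 - 0)/3 = 0
Collecting terms: 0.3493 × V_1 = 0.006098  =>  V_1 = 0.01746 V
V_th = V_1 - V_2 = 0.01746 - 0 = 0.01746 V
Step 2 — R_th: zero the source — replace V1 by a short circuit (node 2 merges into node 0) — and find the resistance seen between A (node 1) and B (node 0).
Reduce the network between node 1 (A) and node 0 (B) by series/parallel combination:
  Rp1 = R1 ‖ R2 ‖ R3 (parallel, all between nodes 0 and 1) = 1/(1/820 + 1/68 + 1/3) = 2.863 Ω
R_th = 2.863 Ω
I_n = V_th/R_th = 0.01746/2.863 = 0.006098 A, and R_n = R_th = 2.863 Ω

Final answer: I_n = 0.006098 A, R_n = 2.863 Ω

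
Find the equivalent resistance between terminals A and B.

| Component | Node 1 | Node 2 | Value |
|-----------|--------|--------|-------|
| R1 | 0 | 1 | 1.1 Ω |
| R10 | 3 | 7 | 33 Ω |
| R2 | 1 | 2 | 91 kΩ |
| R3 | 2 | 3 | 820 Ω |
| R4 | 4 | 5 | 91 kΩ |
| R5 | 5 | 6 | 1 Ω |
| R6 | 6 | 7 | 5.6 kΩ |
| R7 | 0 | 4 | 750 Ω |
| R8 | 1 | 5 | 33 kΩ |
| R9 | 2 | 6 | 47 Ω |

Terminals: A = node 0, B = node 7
The network is not a plain series/parallel combination. Inject a 1 A test current into terminal A (node 0) and return it from terminal B (node 7); then R_eq = V_A / (1 A).
Nodal analysis, taking node 7 as the 0 V reference.
Current source I_test pushes 1 A into node 0 and draws it out of node 7.
KCL at each unknown node (sum of currents leaving = 0; resistances in Ω):
  Node 0: (V_0 - V_1)/1.1 + (V_0 - V_4)/750 - 1 = 0
  Node 1: (V_1 - V_0)/1.1 + (V_1 - V_2)/91000 + (V_1 - V_5)/33000 = 0
  Node 2: (V_2 - V_1)/91000 + (V_2 - V_3)/820 + (V_2 - V_6)/47 = 0
  Node 3: (V_3 - V_2)/820 + (V_3 - 0)/33 = 0
  Node 4: (V_4 - V_0)/750 + (V_4 - V_5)/91000 = 0
  Node 5: (V_5 - V_1)/33000 + (V_5 - V_4)/91000 + (V_5 - V_6)/1 = 0
  Node 6: (V_6 - V_2)/47 + (V_6 - V_5)/1 + (V_6 - 0)/5600 = 0
Collecting terms (coefficients in siemens):
  0.9104·V_0 - 0.9091·V_1 - 0.001333·V_4 = 1
  0.9091·V_1 - 0.9091·V_0 - 0.00001099·V_2 - 0.0000303·V_5 = 0
  0.02251·V_2 - 0.00001099·V_1 - 0.00122·V_3 - 0.02128·V_6 = 0
  0.03152·V_3 - 0.00122·V_2 = 0
  0.001344·V_4 - 0.001333·V_0 - 0.00001099·V_5 = 0
  1·V_5 - 0.0000303·V_1 - 0.00001099·V_4 - 1·V_6 = 0
  1.021·V_6 - 0.02128·V_2 - 1·V_5 = 0
Solving these 7 simultaneous equations (Gaussian elimination) gives:
  V_0 = 19920 V, V_1 = 19920 V, V_2 = 736.2 V, V_3 = 28.48 V
  V_4 = 19770 V, V_5 = 767.6 V, V_6 = 766.8 V
R_eq = V_0 / 1 A = 19920 Ω = 19.92 kΩ

Final answer: 19.92 kΩ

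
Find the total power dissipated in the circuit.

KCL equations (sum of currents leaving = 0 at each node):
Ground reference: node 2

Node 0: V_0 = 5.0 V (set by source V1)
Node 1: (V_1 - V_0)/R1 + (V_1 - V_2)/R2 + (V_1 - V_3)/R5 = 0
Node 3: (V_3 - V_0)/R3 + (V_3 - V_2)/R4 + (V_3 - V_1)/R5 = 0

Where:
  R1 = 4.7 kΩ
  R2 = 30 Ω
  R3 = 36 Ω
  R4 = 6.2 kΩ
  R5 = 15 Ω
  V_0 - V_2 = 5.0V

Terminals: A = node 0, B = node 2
Nodal analysis, taking node 2 as the 0 V reference.
Source V1 fixes V_0 = 5 V.
KCL at each unknown node (sum of currents leaving = 0; resistances in Ω):
  Node 1: (V_1 - 5)/4700 + (V_1 - 0)/30 + (V_1 - V_3)/15 = 0
  Node 3: (V_3 - 5)/36 + (V_3 - 0)/6200 + (V_3 - V_1)/15 = 0
Collecting terms (coefficients in siemens):
  0.1002·V_1 - 0.06667·V_3 = 0.001064
  0.09461·V_3 - 0.06667·V_1 = 0.1389
Determinant D = (0.1002)(0.09461) - (-0.06667)(-0.06667) = 0.005036
V_1 = [(0.001064)(0.09461) - (-0.06667)(0.1389)]/D = 1.859 V
V_3 = [(0.1002)(0.1389) - (0.001064)(-0.06667)]/D = 2.778 V
Power in each resistor, P = (ΔV)²/R:
  P_R1 = (5 - 1.859)²/4700 = 0.0021 W
  P_R2 = (1.859 - 0)²/30 = 0.1151 W
  P_R3 = (5 - 2.778)²/36 = 0.1372 W
  P_R4 = (0 - 2.778)²/6200 = 0.001244 W
  P_R5 = (1.859 - 2.778)²/15 = 0.05633 W
P_total = P_R1 + P_R2 + P_R3 + P_R4 + P_R5 = 0.312 W

Final answer: 0.312 W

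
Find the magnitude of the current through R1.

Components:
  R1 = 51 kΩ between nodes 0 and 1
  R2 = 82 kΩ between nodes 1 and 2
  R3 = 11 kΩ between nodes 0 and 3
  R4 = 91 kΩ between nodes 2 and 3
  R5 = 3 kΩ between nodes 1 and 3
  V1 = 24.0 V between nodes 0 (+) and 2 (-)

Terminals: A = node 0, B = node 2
Nodal analysis, taking node 2 as the 0 V reference.
Source V1 fixes V_0 = 24 V.
KCL at each unknown node (sum of currents leaving = 0; resistances in Ω):
  Node 1: (V_1 - 24)/51000 + (V_1 - 0)/82000 + (V_1 - V_3)/3000 = 0
  Node 3: (V_3 - 24)/11000 + (V_3 - 0)/91000 + (V_3 - V_1)/3000 = 0
Collecting terms (coefficients in siemens):
  0.0003651·V_1 - 0.0003333·V_3 = 0.0004706
  0.0004352·V_3 - 0.0003333·V_1 = 0.002182
Determinant D = (0.0003651)(0.0004352) - (-0.0003333)(-0.0003333) = 0.00000004781
V_1 = [(0.0004706)(0.0004352) - (-0.0003333)(0.002182)]/D = 19.5 V
V_3 = [(0.0003651)(0.002182) - (0.0004706)(-0.0003333)]/D = 19.94 V
I_R1 = (V_0 - V_1)/R1 = (24 - 19.5)/51000 = 0.0000883 A
|I_R1| = 0.0000883 A

Final answer: |I_R1| = 8.83e-05 A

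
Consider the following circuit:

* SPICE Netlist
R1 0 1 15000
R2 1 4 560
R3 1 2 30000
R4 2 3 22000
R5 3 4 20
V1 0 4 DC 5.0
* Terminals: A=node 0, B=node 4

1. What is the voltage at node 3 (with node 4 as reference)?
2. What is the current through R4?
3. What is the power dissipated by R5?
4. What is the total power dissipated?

Nodal analysis, taking node 4 as the 0 V reference.
Source V1 fixes V_0 = 5 V.
KCL at each unknown node (sum of currents leaving = 0; resistances in Ω):
  Node 1: (V_1 - 5)/15000 + (V_1 - 0)/560 + (V_1 - V_2)/30000 = 0
  Node 2: (V_2 - V_1)/30000 + (V_2 - V_3)/22000 = 0
  Node 3: (V_3 - V_2)/22000 + (V_3 - 0)/20 = 0
Collecting terms (coefficients in siemens):
  0.001886·V_1 - 0.00003333·V_2 = 0.0003333
  0.00007879·V_2 - 0.00003333·V_1 - 0.00004545·V_3 = 0
  0.05005·V_3 - 0.00004545·V_2 = 0
Solving these 3 simultaneous equations (Gaussian elimination) gives:
  V_1 = 0.1781 V, V_2 = 0.07539 V, V_3 = 0.00006847 V
Part 1:
  Read off the nodal solution: V_3 = 0.00006847 V
Part 2:
  I_R4 = (V_2 - V_3)/R4 = (0.07539 - 0.00006847)/22000 = 0.000003424 A
  Magnitude: I_R4 = 0.000003424 A
Part 3:
  I_R5 = (V_3 - V_4)/R5 = (0.00006847 - 0)/20 = 0.000003424 A
  P_R5 = I_R5² × R5 = (0.000003424)² × 20 = 0.0000000002344 W
Part 4:
  Power in each resistor, P = (ΔV)²/R:
    P_R1 = (5 - 0.1781)²/15000 = 0.00155 W
    P_R2 = (0.1781 - 0)²/560 = 0.00005664 W
    P_R3 = (0.1781 - 0.07539)²/30000 = 0.0000003516 W
    P_R4 = (0.07539 - 0.00006847)²/22000 = 0.0000002579 W
    P_R5 = (0.00006847 - 0)²/20 = 0.0000000002344 W
  P_total = P_R1 + P_R2 + P_R3 + P_R4 + P_R5 = 0.001607 W

Final answers:
1. V_3 = 6.847e-05 V
2. I_R4 = 3.424e-06 A
3. P_R5 = 2.344e-10 W
4. P_total = 0.001607 W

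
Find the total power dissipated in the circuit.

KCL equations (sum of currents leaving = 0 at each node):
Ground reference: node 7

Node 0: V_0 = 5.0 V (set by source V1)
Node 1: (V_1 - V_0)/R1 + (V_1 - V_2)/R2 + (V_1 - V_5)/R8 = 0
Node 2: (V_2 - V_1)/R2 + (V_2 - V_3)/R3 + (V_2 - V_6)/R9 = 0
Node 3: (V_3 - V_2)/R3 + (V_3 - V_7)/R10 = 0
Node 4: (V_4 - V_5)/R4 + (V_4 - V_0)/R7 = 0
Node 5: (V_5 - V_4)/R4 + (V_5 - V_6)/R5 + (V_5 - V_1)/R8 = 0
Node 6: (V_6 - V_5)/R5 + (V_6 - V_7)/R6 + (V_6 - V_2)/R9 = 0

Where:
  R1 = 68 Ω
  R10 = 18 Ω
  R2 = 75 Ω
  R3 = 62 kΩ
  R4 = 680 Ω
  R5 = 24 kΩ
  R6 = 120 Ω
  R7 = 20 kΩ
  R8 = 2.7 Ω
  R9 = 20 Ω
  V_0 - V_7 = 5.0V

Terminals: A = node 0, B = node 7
Nodal analysis, taking node 7 as the 0 V reference.
Source V1 fixes V_0 = 5 V.
KCL at each unknown node (sum of currents leaving = 0; resistances in Ω):
  Node 1: (V_1 - 5)/68 + (V_1 - V_2)/75 + (V_1 - V_5)/2.7 = 0
  Node 2: (V_2 - V_1)/75 + (V_2 - V_3)/62000 + (V_2 - V_6)/20 = 0
  Node 3: (V_3 - V_2)/62000 + (V_3 - 0)/18 = 0
  Node 4: (V_4 - V_5)/680 + (V_4 - 5)/20000 = 0
  Node 5: (V_5 - V_4)/680 + (V_5 - V_6)/24000 + (V_5 - V_1)/2.7 = 0
  Node 6: (V_6 - V_5)/24000 + (V_6 - 0)/120 + (V_6 - V_2)/20 = 0
Collecting terms (coefficients in siemens):
  0.3984·V_1 - 0.01333·V_2 - 0.3704·V_5 = 0.07353
  0.06335·V_2 - 0.01333·V_1 - 0.00001613·V_3 - 0.05·V_6 = 0
  0.05557·V_3 - 0.00001613·V_2 = 0
  0.001521·V_4 - 0.001471·V_5 = 0.00025
  0.3719·V_5 - 0.3704·V_1 - 0.001471·V_4 - 0.00004167·V_6 = 0
  0.05838·V_6 - 0.05·V_2 - 0.00004167·V_5 = 0
Solving these 6 simultaneous equations (Gaussian elimination) gives:
  V_1 = 3.799 V, V_2 = 2.475 V, V_3 = 0.0007182 V, V_4 = 3.838 V
  V_5 = 3.799 V, V_6 = 2.122 V
Power in each resistor, P = (ΔV)²/R:
  P_R1 = (5 - 3.799)²/68 = 0.02122 W
  P_R2 = (3.799 - 2.475)²/75 = 0.02338 W
  P_R3 = (2.475 - 0.0007182)²/62000 = 0.0000987 W
  P_R4 = (3.838 - 3.799)²/680 = 0.000002295 W
  P_R5 = (3.799 - 2.122)²/24000 = 0.0001171 W
  P_R6 = (2.122 - 0)²/120 = 0.03753 W
  P_R7 = (5 - 3.838)²/20000 = 0.0000675 W
  P_R8 = (3.799 - 3.799)²/2.7 = 0.0000000003732 W
  P_R9 = (2.475 - 2.122)²/20 = 0.006206 W
  P_R10 = (0.0007182 - 0)²/18 = 0.00000002866 W
P_total = P_R1 + P_R2 + P_R3 + P_R4 + P_R5 + P_R6 + P_R7 + P_R8 + P_R9 + P_R10 = 0.08862 W

Final answer: 0.08862 W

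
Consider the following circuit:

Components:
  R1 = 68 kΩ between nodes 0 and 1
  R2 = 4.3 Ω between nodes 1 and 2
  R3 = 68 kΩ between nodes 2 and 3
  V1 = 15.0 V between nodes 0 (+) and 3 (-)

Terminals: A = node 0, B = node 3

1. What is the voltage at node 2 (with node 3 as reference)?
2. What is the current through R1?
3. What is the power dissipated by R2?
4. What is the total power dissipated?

Nodal analysis, taking node 3 as the 0 V reference.
Source V1 fixes V_0 = 15 V.
KCL at each unknown node (sum of currents leaving = 0; resistances in Ω):
  Node 1: (V_1 - 15)/68000 + (V_1 - V_2)/4.3 = 0
  Node 2: (V_2 - V_1)/4.3 + (V_2 - 0)/68000 = 0
Collecting terms (coefficients in siemens):
  0.2326·V_1 - 0.2326·V_2 = 0.0002206
  0.2326·V_2 - 0.2326·V_1 = 0
Determinant D = (0.2326)(0.2326) - (-0.2326)(-0.2326) = 0.00000684
V_1 = [(0.0002206)(0.2326) - (-0.2326)(0)]/D = 7.5 V
V_2 = [(0.2326)(0) - (0.0002206)(-0.2326)]/D = 7.5 V
Part 1:
  Read off the nodal solution: V_2 = 7.5 V
Part 2:
  I_R1 = (V_0 - V_1)/R1 = (15 - 7.5)/68000 = 0.0001103 A
  Magnitude: I_R1 = 0.0001103 A
Part 3:
  I_R2 = (V_1 - V_2)/R2 = (7.5 - 7.5)/4.3 = 0.0001103 A
  P_R2 = I_R2² × R2 = (0.0001103)² × 4.3 = 0.00000005231 W
Part 4:
  Power in each resistor, P = (ΔV)²/R:
    P_R1 = (15 - 7.5)²/68000 = 0.0008272 W
    P_R2 = (7.5 - 7.5)²/4.3 = 0.00000005231 W
    P_R3 = (7.5 - 0)²/68000 = 0.0008272 W
  P_total = P_R1 + P_R2 + P_R3 = 0.001654 W

Final answers:
1. V_2 = 7.5 V
2. I_R1 = 0.0001103 A
3. P_R2 = 5.231e-08 W
4. P_total = 0.001654 W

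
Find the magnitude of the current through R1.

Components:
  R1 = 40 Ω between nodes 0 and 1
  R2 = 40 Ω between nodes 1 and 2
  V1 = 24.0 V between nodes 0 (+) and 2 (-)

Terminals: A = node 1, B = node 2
Nodal analysis, taking node 2 as the 0 V reference.
Source V1 fixes V_0 = 24 V.
KCL at each unknown node (sum of currents leaving = 0; resistances in Ω):
  Node 1: (V_1 - 24)/40 + (V_1 - 0)/40 = 0
Collecting terms: 0.05 × V_1 = 0.6  =>  V_1 = 12 V
I_R1 = (V_0 - V_1)/R1 = (24 - 12)/40 = 0.3 A
|I_R1| = 0.3 A

Final answer: |I_R1| = 0.3 A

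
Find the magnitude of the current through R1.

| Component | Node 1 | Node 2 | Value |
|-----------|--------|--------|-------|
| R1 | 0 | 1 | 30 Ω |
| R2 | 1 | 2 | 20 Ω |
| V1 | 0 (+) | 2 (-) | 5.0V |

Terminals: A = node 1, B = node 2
Nodal analysis, taking node 2 as the 0 V reference.
Source V1 fixes V_0 = 5 V.
KCL at each unknown node (sum of currents leaving = 0; resistances in Ω):
  Node 1: (V_1 - 5)/30 + (V_1 - 0)/20 = 0
Collecting terms: 0.08333 × V_1 = 0.1667  =>  V_1 = 2 V
I_R1 = (V_0 - V_1)/R1 = (5 - 2)/30 = 0.1 A
|I_R1| = 0.1 A

Final answer: |I_R1| = 0.1 A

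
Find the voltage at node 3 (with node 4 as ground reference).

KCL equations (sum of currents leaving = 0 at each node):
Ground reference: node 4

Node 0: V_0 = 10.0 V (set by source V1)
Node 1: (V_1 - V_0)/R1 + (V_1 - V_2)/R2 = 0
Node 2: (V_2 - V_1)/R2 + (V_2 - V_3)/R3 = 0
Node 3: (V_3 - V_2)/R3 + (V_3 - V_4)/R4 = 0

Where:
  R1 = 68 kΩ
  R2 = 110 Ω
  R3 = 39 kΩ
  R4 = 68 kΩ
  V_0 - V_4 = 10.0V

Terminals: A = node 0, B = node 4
Nodal analysis, taking node 4 as the 0 V reference.
Source V1 fixes V_0 = 10 V.
KCL at each unknown node (sum of currents leaving = 0; resistances in Ω):
  Node 1: (V_1 - 10)/68000 + (V_1 - V_2)/110 = 0
  Node 2: (V_2 - V_1)/110 + (V_2 - V_3)/39000 = 0
  Node 3: (V_3 - V_2)/39000 + (V_3 - 0)/68000 = 0
Collecting terms (coefficients in siemens):
  0.009106·V_1 - 0.009091·V_2 = 0.0001471
  0.009117·V_2 - 0.009091·V_1 - 0.00002564·V_3 = 0
  0.00004035·V_3 - 0.00002564·V_2 = 0
Solving these 3 simultaneous equations (Gaussian elimination) gives:
  V_1 = 6.117 V, V_2 = 6.11 V, V_3 = 3.883 V
The requested potential is V_3 = 3.883 V.

Final answer: V_3 = 3.883 V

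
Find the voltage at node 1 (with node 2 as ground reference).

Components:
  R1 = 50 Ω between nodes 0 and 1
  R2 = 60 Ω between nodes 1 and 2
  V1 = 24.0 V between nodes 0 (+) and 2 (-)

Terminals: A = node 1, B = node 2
Nodal analysis, taking node 2 as the 0 V reference.
Source V1 fixes V_0 = 24 V.
KCL at each unknown node (sum of currents leaving = 0; resistances in Ω):
  Node 1: (V_1 - 24)/50 + (V_1 - 0)/60 = 0
Collecting terms: 0.03667 × V_1 = 0.48  =>  V_1 = 13.09 V
The requested potential is V_1 = 13.09 V.

Final answer: V_1 = 13.09 V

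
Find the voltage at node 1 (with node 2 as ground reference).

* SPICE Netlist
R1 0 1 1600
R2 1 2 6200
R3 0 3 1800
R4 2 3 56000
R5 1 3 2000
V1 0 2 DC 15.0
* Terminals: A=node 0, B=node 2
Nodal analysis, taking node 2 as the 0 V reference.
Source V1 fixes V_0 = 15 V.
KCL at each unknown node (sum of currents leaving = 0; resistances in Ω):
  Node 1: (V_1 - 15)/1600 + (V_1 - 0)/6200 + (V_1 - V_3)/2000 = 0
  Node 3: (V_3 - 15)/1800 + (V_3 - 0)/56000 + (V_3 - V_1)/2000 = 0
Collecting terms (coefficients in siemens):
  0.001286·V_1 - 0.0005·V_3 = 0.009375
  0.001073·V_3 - 0.0005·V_1 = 0.008333
Determinant D = (0.001286)(0.001073) - (-0.0005)(-0.0005) = 0.000001131
V_1 = [(0.009375)(0.001073) - (-0.0005)(0.008333)]/D = 12.58 V
V_3 = [(0.001286)(0.008333) - (0.009375)(-0.0005)]/D = 13.63 V
The requested potential is V_1 = 12.58 V.

Final answer: V_1 = 12.58 V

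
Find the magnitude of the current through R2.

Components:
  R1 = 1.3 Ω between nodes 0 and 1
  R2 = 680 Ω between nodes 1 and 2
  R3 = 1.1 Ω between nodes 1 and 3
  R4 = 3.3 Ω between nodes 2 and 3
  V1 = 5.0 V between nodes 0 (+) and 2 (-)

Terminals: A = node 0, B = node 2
Nodal analysis, taking node 2 as the 0 V reference.
Source V1 fixes V_0 = 5 V.
KCL at each unknown node (sum of currents leaving = 0; resistances in Ω):
  Node 1: (V_1 - 5)/1.3 + (V_1 - 0)/680 + (V_1 - V_3)/1.1 = 0
  Node 3: (V_3 - V_1)/1.1 + (V_3 - 0)/3.3 = 0
Collecting terms (coefficients in siemens):
  1.68·V_1 - 0.9091·V_3 = 3.846
  1.212·V_3 - 0.9091·V_1 = 0
Determinant D = (1.68)(1.212) - (-0.9091)(-0.9091) = 1.21
V_1 = [(3.846)(1.212) - (-0.9091)(0)]/D = 3.854 V
V_3 = [(1.68)(0) - (3.846)(-0.9091)]/D = 2.89 V
I_R2 = (V_1 - V_2)/R2 = (3.854 - 0)/680 = 0.005668 A
|I_R2| = 0.005668 A

Final answer: |I_R2| = 0.005668 A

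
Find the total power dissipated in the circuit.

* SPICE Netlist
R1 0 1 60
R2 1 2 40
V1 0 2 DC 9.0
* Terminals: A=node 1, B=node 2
Nodal analysis, taking node 2 as the 0 V reference.
Source V1 fixes V_0 = 9 V.
KCL at each unknown node (sum of currents leaving = 0; resistances in Ω):
  Node 1: (V_1 - 9)/60 + (V_1 - 0)/40 = 0
Collecting terms: 0.04167 × V_1 = 0.15  =>  V_1 = 3.6 V
Power in each resistor, P = (ΔV)²/R:
  P_R1 = (9 - 3.6)²/60 = 0.486 W
  P_R2 = (3.6 - 0)²/40 = 0.324 W
P_total = P_R1 + P_R2 = 0.81 W

Final answer: 0.81 W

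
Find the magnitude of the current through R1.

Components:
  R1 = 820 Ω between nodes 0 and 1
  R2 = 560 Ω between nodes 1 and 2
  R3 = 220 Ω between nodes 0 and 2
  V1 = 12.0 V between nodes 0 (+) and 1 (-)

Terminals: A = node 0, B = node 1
Nodal analysis, taking node 1 as the 0 V reference.
Source V1 fixes V_0 = 12 V.
KCL at each unknown node (sum of currents leaving = 0; resistances in Ω):
  Node 2: (V_2 - 0)/560 + (V_2 - 12)/220 = 0
Collecting terms: 0.006331 × V_2 = 0.05455  =>  V_2 = 8.615 V
I_R1 = (V_0 - V_1)/R1 = (12 - 0)/820 = 0.01463 A
|I_R1| = 0.01463 A

Final answer: |I_R1| = 0.01463 A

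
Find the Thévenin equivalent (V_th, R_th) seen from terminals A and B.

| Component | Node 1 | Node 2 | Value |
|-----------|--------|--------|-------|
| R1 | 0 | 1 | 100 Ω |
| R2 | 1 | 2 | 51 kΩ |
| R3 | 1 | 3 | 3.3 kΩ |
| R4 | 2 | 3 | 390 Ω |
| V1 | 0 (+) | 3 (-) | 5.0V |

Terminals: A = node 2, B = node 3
Step 1 — V_th is the open-circuit voltage V_A - V_B (nothing connected across the terminals).
Nodal analysis, taking node 3 as the 0 V reference.
Source V1 fixes V_0 = 5 V.
KCL at each unknown node (sum of currents leaving = 0; resistances in Ω):
  Node 1: (V_1 - 5)/100 + (V_1 - V_2)/51000 + (V_1 - 0)/3300 = 0
  Node 2: (V_2 - V_1)/51000 + (V_2 - 0)/390 = 0
Collecting terms (coefficients in siemens):
  0.01032·V_1 - 0.00001961·V_2 = 0.05
  0.002584·V_2 - 0.00001961·V_1 = 0
Determinant D = (0.01032)(0.002584) - (-0.00001961)(-0.00001961) = 0.00002667
V_1 = [(0.05)(0.002584) - (-0.00001961)(0)]/D = 4.844 V
V_2 = [(0.01032)(0) - (0.05)(-0.00001961)]/D = 0.03676 V
V_th = V_2 - V_3 = 0.03676 - 0 = 0.03676 V
Step 2 — R_th: zero the source — replace V1 by a short circuit (node 3 merges into node 0) — and find the resistance seen between A (node 2) and B (node 0).
Reduce the network between node 2 (A) and node 0 (B) by series/parallel combination:
  Rp1 = R1 ‖ R3 (parallel, both between nodes 0 and 1) = 1/(1/100 + 1/3300) = 97.06 Ω
  Rs1 = R2 + Rp1 (series, joined only at node 1) = 51000 + 97.06 = 51100 Ω
  Rp2 = R4 ‖ Rs1 (parallel, both between nodes 0 and 2) = 1/(1/390 + 1/51100) = 387 Ω
R_th = 387 Ω

Final answer: V_th = 0.03676 V, R_th = 387 Ω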